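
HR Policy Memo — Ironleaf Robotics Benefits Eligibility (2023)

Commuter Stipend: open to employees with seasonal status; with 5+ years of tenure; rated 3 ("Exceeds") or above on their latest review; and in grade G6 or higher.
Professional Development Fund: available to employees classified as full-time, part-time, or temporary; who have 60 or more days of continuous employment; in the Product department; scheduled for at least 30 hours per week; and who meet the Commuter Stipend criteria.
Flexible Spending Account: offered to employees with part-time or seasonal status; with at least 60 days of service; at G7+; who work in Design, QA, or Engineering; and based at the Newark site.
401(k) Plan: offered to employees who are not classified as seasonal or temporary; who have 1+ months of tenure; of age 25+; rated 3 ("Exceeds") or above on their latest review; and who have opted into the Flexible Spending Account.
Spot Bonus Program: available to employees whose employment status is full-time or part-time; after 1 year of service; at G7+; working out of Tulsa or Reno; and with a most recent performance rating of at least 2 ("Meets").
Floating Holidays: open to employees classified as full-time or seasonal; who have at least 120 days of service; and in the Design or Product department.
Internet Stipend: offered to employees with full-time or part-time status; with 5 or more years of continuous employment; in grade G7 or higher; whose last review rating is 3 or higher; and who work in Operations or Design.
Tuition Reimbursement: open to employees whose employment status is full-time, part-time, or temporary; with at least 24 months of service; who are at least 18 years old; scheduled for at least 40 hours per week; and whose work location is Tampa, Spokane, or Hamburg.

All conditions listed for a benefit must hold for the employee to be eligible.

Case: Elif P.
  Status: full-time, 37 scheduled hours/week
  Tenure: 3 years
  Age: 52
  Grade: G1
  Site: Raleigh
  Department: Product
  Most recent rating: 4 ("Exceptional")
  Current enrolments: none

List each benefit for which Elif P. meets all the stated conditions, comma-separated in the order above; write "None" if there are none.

Floating Holidays

Commuter Stipend — status full-time ✗ (requires seasonal) → not eligible.
Professional Development Fund — status full-time ✓; service 3 years ≥ 60 days ✓; dept Product ✓; 37 hrs/wk ≥ 30 ✓; not eligible for Commuter Stipend ✗ → not eligible.
Flexible Spending Account — status full-time ✗ (requires part-time or seasonal) → not eligible.
401(k) Plan — status full-time ✓ (not excluded); service 3 years ≥ 1 month (≈30 days) ✓; age 52 ≥ 25 ✓; rating 4 ≥ 3 ✓; not enrolled in Flexible Spending Account ✗ → not eligible.
Spot Bonus Program — status full-time ✓; service 3 years ≥ 1 year ✓; grade G1 < G7 ✗ → not eligible.
Floating Holidays — status full-time ✓; service 3 years ≥ 120 days ✓; dept Product ✓ → eligible.
Internet Stipend — status full-time ✓; service 3 years < 5 years ✗ → not eligible.
Tuition Reimbursement — status full-time ✓; service 3 years ≥ 24 months (≈720 days) ✓; age 52 ≥ 18 ✓; 37 hrs/wk < 40 ✗ → not eligible.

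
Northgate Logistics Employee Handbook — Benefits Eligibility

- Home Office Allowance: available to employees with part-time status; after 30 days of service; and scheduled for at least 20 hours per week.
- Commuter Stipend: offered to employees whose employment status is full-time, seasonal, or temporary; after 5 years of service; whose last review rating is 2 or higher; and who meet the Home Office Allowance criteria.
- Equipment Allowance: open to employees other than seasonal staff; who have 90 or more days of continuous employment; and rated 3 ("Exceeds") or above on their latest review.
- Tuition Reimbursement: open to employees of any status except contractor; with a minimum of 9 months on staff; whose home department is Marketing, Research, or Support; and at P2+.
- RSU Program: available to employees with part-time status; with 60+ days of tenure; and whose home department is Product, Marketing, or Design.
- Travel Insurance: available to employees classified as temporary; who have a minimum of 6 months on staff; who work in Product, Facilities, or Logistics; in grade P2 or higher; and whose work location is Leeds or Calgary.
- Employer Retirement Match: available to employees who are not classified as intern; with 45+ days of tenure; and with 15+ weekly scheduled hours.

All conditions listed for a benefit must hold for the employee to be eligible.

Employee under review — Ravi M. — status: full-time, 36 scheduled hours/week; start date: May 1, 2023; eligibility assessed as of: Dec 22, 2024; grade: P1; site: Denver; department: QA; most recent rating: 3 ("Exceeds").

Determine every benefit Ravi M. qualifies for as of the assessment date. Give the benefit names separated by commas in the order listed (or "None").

Equipment Allowance, Employer Retirement Match

Service from May 1, 2023 to Dec 22, 2024: 601 days.
Home Office Allowance — status full-time ✗ (requires part-time) → not eligible.
Commuter Stipend — status full-time ✓; service 601 days < 5 years (≈1825 days) ✗ → not eligible.
Equipment Allowance — status full-time ✓ (not excluded); service 601 days ≥ 90 days ✓; rating 3 ≥ 3 ✓ → eligible.
Tuition Reimbursement — status full-time ✓ (not excluded); service 601 days ≥ 9 months (≈270 days) ✓; dept QA ✗ → not eligible.
RSU Program — status full-time ✗ (requires part-time) → not eligible.
Travel Insurance — status full-time ✗ (requires temporary) → not eligible.
Employer Retirement Match — status full-time ✓ (not excluded); service 601 days ≥ 45 days ✓; 36 hrs/wk ≥ 15 ✓ → eligible.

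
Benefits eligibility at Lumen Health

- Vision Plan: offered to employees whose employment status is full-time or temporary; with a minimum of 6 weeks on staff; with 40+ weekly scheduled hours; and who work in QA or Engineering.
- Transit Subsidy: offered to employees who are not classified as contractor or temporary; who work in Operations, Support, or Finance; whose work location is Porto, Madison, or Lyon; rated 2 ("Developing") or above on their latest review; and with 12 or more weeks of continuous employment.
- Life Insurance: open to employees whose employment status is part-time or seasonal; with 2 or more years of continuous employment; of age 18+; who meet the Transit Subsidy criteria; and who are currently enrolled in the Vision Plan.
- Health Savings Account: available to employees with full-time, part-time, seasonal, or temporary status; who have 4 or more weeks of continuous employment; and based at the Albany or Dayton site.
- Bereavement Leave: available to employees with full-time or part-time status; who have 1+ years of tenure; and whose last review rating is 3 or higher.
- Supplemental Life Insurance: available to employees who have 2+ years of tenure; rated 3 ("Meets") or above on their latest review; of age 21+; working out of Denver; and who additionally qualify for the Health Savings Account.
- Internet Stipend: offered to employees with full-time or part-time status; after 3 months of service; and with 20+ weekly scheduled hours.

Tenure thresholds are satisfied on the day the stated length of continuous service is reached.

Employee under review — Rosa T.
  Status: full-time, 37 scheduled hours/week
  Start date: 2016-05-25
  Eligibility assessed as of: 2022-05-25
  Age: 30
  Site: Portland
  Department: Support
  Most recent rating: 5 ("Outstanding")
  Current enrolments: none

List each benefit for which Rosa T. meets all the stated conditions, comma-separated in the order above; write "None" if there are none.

Service from 2016-05-25 to 2022-05-25: 2191 days.
Vision Plan — status full-time ✓; service 2191 days ≥ 6 weeks (≈42 days) ✓; 37 hrs/wk < 40 ✗ → not eligible.
Transit Subsidy — status full-time ✓ (not excluded); dept Support ✓; site Portland ✗ (not Porto, Madison, or Lyon) → not eligible.
Life Insurance — status full-time ✗ (requires part-time or seasonal) → not eligible.
Health Savings Account — status full-time ✓; service 2191 days ≥ 4 weeks (≈28 days) ✓; site Portland ✗ (not Albany or Dayton) → not eligible.
Bereavement Leave — status full-time ✓; service 2191 days ≥ 1 year (≈365 days) ✓; rating 5 ≥ 3 ✓ → eligible.
Supplemental Life Insurance — service 2191 days ≥ 2 years (≈730 days) ✓; rating 5 ≥ 3 ✓; age 30 ≥ 21 ✓; site Portland ✗ (not Denver) → not eligible.
Internet Stipend — status full-time ✓; service 2191 days ≥ 3 months (≈90 days) ✓; 37 hrs/wk ≥ 20 ✓ → eligible.

Bereavement Leave, Internet Stipend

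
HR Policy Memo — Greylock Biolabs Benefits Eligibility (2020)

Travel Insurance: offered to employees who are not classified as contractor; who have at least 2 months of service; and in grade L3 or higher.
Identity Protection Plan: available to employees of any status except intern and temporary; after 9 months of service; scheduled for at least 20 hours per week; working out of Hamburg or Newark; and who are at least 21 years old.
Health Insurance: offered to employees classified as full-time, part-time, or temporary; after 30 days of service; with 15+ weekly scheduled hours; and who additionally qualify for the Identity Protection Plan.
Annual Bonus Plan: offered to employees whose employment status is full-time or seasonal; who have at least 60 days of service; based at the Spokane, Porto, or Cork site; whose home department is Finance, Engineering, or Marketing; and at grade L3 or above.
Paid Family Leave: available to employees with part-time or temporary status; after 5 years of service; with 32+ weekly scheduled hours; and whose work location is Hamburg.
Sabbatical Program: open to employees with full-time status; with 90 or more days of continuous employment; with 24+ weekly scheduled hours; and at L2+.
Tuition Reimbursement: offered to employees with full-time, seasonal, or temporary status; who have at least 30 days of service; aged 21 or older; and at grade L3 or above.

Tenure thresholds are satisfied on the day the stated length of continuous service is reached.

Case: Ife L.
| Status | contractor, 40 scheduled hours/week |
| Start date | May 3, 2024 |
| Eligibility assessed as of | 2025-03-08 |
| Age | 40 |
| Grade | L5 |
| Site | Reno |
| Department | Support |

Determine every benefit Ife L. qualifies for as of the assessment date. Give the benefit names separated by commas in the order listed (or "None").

None

Service from May 3, 2024 to 2025-03-08: 309 days.
Travel Insurance — status contractor ✗ (excluded) → not eligible.
Identity Protection Plan — status contractor ✓ (not excluded); service 309 days ≥ 9 months (≈270 days) ✓; 40 hrs/wk ≥ 20 ✓; site Reno ✗ (not Hamburg or Newark) → not eligible.
Health Insurance — status contractor ✗ (requires full-time, part-time, or temporary) → not eligible.
Annual Bonus Plan — status contractor ✗ (requires full-time or seasonal) → not eligible.
Paid Family Leave — status contractor ✗ (requires part-time or temporary) → not eligible.
Sabbatical Program — status contractor ✗ (requires full-time) → not eligible.
Tuition Reimbursement — status contractor ✗ (requires full-time, seasonal, or temporary) → not eligible.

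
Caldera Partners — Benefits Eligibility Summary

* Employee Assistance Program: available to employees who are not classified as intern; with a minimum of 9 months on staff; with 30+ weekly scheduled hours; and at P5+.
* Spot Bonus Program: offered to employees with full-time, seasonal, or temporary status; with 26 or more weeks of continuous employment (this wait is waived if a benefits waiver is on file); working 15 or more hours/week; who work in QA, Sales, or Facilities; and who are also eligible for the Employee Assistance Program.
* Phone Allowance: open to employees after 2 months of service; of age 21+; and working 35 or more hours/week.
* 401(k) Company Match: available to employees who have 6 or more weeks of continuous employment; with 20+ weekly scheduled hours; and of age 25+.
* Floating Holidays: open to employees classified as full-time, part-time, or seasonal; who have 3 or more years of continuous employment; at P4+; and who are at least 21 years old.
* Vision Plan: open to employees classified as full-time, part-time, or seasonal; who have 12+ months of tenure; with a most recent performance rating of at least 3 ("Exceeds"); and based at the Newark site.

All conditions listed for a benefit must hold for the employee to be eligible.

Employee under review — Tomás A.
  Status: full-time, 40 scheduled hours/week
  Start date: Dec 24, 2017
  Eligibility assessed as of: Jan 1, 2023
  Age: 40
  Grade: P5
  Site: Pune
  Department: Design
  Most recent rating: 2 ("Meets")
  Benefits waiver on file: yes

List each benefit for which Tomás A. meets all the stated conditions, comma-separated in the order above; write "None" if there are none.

Service from Dec 24, 2017 to Jan 1, 2023: 1834 days.
Employee Assistance Program — status full-time ✓ (not excluded); service 1834 days ≥ 9 months (≈270 days) ✓; 40 hrs/wk ≥ 30 ✓; grade P5 ≥ P5 ✓ → eligible.
Spot Bonus Program — status full-time ✓; benefits waiver on file ✓; 40 hrs/wk ≥ 15 ✓; dept Design ✗ → not eligible.
Phone Allowance — service 1834 days ≥ 2 months (≈60 days) ✓; age 40 ≥ 21 ✓; 40 hrs/wk ≥ 35 ✓ → eligible.
401(k) Company Match — service 1834 days ≥ 6 weeks (≈42 days) ✓; 40 hrs/wk ≥ 20 ✓; age 40 ≥ 25 ✓ → eligible.
Floating Holidays — status full-time ✓; service 1834 days ≥ 3 years (≈1095 days) ✓; grade P5 ≥ P4 ✓; age 40 ≥ 21 ✓ → eligible.
Vision Plan — status full-time ✓; service 1834 days ≥ 12 months (≈360 days) ✓; rating 2 < 3 ✗ → not eligible.

Employee Assistance Program, Phone Allowance, 401(k) Company Match, Floating Holidays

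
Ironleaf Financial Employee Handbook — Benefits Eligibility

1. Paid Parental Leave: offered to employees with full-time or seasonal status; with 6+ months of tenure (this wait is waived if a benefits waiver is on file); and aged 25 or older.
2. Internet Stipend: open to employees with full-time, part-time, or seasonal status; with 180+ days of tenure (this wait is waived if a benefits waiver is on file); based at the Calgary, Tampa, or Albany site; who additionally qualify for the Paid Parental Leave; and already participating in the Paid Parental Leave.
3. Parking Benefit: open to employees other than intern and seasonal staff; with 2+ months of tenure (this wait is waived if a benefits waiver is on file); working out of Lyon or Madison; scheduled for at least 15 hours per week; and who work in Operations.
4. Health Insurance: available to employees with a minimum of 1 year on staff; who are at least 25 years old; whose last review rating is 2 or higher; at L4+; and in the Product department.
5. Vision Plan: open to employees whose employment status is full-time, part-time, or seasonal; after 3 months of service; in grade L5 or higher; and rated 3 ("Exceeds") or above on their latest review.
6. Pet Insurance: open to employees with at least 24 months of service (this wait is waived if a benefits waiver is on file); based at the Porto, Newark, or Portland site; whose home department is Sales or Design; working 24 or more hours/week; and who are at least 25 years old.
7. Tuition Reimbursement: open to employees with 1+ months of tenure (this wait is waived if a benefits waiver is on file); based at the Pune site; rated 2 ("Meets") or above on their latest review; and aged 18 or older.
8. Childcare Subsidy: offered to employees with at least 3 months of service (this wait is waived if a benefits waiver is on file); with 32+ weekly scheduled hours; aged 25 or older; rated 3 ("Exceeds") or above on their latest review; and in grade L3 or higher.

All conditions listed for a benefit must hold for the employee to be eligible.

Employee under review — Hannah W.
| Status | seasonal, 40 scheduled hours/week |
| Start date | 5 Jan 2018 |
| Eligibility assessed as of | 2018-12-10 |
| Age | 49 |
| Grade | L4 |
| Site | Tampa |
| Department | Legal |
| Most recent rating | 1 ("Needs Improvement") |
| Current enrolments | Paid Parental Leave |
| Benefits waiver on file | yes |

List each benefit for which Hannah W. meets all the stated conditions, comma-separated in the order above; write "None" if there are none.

Service from 5 Jan 2018 to 2018-12-10: 339 days.
Paid Parental Leave — status seasonal ✓; benefits waiver on file ✓; age 49 ≥ 25 ✓ → eligible.
Internet Stipend — status seasonal ✓; benefits waiver on file ✓; site Tampa ✓; eligible for Paid Parental Leave ✓; enrolled in Paid Parental Leave ✓ → eligible.
Parking Benefit — status seasonal ✗ (excluded) → not eligible.
Health Insurance — service 339 days < 1 year (≈365 days) ✗ → not eligible.
Vision Plan — status seasonal ✓; service 339 days ≥ 3 months (≈90 days) ✓; grade L4 < L5 ✗ → not eligible.
Pet Insurance — benefits waiver on file ✓; site Tampa ✗ (not Porto, Newark, or Portland) → not eligible.
Tuition Reimbursement — benefits waiver on file ✓; site Tampa ✗ (not Pune) → not eligible.
Childcare Subsidy — benefits waiver on file ✓; 40 hrs/wk ≥ 32 ✓; age 49 ≥ 25 ✓; rating 1 < 3 ✗ → not eligible.

Paid Parental Leave, Internet Stipend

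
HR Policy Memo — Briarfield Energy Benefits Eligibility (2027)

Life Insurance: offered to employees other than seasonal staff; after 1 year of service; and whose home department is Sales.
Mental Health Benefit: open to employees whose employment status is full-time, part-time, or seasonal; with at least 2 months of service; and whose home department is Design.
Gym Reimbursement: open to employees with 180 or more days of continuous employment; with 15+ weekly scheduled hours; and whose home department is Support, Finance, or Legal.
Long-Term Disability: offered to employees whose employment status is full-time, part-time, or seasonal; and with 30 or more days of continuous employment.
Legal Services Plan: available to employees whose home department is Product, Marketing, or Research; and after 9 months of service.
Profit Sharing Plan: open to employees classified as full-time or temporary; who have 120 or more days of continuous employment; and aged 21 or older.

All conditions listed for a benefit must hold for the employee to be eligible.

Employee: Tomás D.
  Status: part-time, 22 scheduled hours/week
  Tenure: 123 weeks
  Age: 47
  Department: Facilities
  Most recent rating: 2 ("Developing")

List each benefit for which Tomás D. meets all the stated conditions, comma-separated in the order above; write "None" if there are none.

Life Insurance — status part-time ✓ (not excluded); service 123 weeks ≥ 1 year (≈365 days) ✓; dept Facilities ✗ → not eligible.
Mental Health Benefit — status part-time ✓; service 123 weeks ≥ 2 months (≈60 days) ✓; dept Facilities ✗ → not eligible.
Gym Reimbursement — service 123 weeks ≥ 180 days ✓; 22 hrs/wk ≥ 15 ✓; dept Facilities ✗ → not eligible.
Long-Term Disability — status part-time ✓; service 123 weeks ≥ 30 days ✓ → eligible.
Legal Services Plan — dept Facilities ✗ → not eligible.
Profit Sharing Plan — status part-time ✗ (requires full-time or temporary) → not eligible.

Long-Term Disability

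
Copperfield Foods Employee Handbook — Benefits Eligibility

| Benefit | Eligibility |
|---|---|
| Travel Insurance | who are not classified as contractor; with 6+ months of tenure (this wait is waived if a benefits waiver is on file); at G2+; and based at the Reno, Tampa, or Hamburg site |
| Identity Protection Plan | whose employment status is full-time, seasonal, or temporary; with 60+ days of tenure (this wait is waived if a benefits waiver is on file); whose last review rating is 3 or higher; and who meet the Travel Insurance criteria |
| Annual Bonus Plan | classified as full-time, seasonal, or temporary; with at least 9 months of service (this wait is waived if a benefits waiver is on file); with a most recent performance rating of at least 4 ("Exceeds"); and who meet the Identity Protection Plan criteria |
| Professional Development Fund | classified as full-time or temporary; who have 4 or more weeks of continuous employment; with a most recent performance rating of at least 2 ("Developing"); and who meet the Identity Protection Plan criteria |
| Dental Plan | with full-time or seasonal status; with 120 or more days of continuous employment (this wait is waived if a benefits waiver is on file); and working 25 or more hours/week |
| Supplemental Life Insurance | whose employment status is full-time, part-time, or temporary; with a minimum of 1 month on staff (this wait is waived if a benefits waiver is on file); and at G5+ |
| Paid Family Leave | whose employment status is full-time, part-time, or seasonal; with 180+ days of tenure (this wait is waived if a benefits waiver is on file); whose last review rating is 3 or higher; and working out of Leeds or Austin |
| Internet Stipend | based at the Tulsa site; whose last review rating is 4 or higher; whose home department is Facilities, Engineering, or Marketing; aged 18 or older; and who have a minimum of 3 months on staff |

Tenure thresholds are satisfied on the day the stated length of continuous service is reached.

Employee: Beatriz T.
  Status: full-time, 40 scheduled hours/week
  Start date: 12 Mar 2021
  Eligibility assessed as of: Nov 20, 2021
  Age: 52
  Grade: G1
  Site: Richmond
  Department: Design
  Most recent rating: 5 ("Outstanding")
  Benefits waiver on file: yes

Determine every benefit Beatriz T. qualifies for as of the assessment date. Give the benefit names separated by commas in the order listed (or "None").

Service from 12 Mar 2021 to Nov 20, 2021: 253 days.
Travel Insurance — status full-time ✓ (not excluded); benefits waiver on file ✓; grade G1 < G2 ✗ → not eligible.
Identity Protection Plan — status full-time ✓; benefits waiver on file ✓; rating 5 ≥ 3 ✓; not eligible for Travel Insurance ✗ → not eligible.
Annual Bonus Plan — status full-time ✓; benefits waiver on file ✓; rating 5 ≥ 4 ✓; not eligible for Identity Protection Plan ✗ → not eligible.
Professional Development Fund — status full-time ✓; service 253 days ≥ 4 weeks (≈28 days) ✓; rating 5 ≥ 2 ✓; not eligible for Identity Protection Plan ✗ → not eligible.
Dental Plan — status full-time ✓; benefits waiver on file ✓; 40 hrs/wk ≥ 25 ✓ → eligible.
Supplemental Life Insurance — status full-time ✓; benefits waiver on file ✓; grade G1 < G5 ✗ → not eligible.
Paid Family Leave — status full-time ✓; benefits waiver on file ✓; rating 5 ≥ 3 ✓; site Richmond ✗ (not Leeds or Austin) → not eligible.
Internet Stipend — site Richmond ✗ (not Tulsa) → not eligible.

Dental Plan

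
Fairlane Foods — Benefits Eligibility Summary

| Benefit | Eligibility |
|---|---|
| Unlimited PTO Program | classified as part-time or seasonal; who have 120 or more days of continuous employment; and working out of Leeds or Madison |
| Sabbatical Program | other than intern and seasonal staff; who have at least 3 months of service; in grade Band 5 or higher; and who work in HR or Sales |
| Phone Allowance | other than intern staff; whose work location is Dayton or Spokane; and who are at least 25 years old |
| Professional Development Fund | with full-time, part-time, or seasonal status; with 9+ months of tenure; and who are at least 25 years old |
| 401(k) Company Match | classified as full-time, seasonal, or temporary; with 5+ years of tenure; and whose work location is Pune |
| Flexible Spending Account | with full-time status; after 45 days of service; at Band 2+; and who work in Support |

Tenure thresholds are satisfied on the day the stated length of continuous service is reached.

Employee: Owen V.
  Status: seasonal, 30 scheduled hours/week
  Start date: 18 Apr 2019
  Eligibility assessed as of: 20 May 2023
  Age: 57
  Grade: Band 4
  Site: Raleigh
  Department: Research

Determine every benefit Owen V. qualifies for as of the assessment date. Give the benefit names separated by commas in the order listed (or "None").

Professional Development Fund

Service from 18 Apr 2019 to 20 May 2023: 1493 days.
Unlimited PTO Program — status seasonal ✓; service 1493 days ≥ 120 days ✓; site Raleigh ✗ (not Leeds or Madison) → not eligible.
Sabbatical Program — status seasonal ✗ (excluded) → not eligible.
Phone Allowance — status seasonal ✓ (not excluded); site Raleigh ✗ (not Dayton or Spokane) → not eligible.
Professional Development Fund — status seasonal ✓; service 1493 days ≥ 9 months (≈270 days) ✓; age 57 ≥ 25 ✓ → eligible.
401(k) Company Match — status seasonal ✓; service 1493 days < 5 years (≈1825 days) ✗ → not eligible.
Flexible Spending Account — status seasonal ✗ (requires full-time) → not eligible.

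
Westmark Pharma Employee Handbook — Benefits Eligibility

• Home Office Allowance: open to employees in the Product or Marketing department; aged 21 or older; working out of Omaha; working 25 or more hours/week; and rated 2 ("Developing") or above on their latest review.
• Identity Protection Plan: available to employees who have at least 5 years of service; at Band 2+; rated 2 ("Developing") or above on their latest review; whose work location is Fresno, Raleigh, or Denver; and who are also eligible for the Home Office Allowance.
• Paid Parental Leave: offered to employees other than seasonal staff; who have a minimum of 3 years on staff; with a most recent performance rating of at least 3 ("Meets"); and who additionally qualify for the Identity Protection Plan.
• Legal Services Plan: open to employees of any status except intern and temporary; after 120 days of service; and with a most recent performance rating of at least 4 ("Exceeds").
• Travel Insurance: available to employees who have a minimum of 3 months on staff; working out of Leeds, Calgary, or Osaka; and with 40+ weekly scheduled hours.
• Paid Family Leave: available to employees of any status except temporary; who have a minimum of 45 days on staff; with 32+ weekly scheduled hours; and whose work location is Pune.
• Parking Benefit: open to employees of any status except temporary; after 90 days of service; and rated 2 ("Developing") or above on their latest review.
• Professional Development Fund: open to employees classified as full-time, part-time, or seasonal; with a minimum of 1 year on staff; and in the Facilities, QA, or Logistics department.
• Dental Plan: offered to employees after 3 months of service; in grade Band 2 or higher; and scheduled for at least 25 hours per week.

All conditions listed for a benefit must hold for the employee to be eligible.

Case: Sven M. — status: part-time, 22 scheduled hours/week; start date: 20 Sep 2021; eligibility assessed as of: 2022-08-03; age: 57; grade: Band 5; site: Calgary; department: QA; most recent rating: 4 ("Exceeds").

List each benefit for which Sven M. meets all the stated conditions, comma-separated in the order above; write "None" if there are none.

Service from 20 Sep 2021 to 2022-08-03: 317 days.
Home Office Allowance — dept QA ✗ → not eligible.
Identity Protection Plan — service 317 days < 5 years (≈1825 days) ✗ → not eligible.
Paid Parental Leave — status part-time ✓ (not excluded); service 317 days < 3 years (≈1095 days) ✗ → not eligible.
Legal Services Plan — status part-time ✓ (not excluded); service 317 days ≥ 120 days ✓; rating 4 ≥ 4 ✓ → eligible.
Travel Insurance — service 317 days ≥ 3 months (≈90 days) ✓; site Calgary ✓; 22 hrs/wk < 40 ✗ → not eligible.
Paid Family Leave — status part-time ✓ (not excluded); service 317 days ≥ 45 days ✓; 22 hrs/wk < 32 ✗ → not eligible.
Parking Benefit — status part-time ✓ (not excluded); service 317 days ≥ 90 days ✓; rating 4 ≥ 2 ✓ → eligible.
Professional Development Fund — status part-time ✓; service 317 days < 1 year (≈365 days) ✗ → not eligible.
Dental Plan — service 317 days ≥ 3 months (≈90 days) ✓; grade Band 5 ≥ Band 2 ✓; 22 hrs/wk < 25 ✗ → not eligible.

Legal Services Plan, Parking Benefit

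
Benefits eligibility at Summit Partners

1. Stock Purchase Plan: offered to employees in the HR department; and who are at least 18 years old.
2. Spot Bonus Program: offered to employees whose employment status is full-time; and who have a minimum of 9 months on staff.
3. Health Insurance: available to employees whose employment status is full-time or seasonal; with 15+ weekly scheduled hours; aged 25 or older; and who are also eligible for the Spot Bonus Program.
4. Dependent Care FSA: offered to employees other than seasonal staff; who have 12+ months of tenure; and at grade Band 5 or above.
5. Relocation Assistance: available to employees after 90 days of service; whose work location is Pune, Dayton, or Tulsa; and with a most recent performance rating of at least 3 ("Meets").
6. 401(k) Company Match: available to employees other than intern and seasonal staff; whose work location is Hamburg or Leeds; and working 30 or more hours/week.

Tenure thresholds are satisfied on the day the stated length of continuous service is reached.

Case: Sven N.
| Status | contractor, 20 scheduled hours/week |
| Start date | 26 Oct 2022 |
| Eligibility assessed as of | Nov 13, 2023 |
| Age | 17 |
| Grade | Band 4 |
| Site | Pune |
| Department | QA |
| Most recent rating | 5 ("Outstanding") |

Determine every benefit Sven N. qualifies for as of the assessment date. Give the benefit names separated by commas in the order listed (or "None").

Service from 26 Oct 2022 to Nov 13, 2023: 383 days.
Stock Purchase Plan — dept QA ✗ → not eligible.
Spot Bonus Program — status contractor ✗ (requires full-time) → not eligible.
Health Insurance — status contractor ✗ (requires full-time or seasonal) → not eligible.
Dependent Care FSA — status contractor ✓ (not excluded); service 383 days ≥ 12 months (≈360 days) ✓; grade Band 4 < Band 5 ✗ → not eligible.
Relocation Assistance — service 383 days ≥ 90 days ✓; site Pune ✓; rating 5 ≥ 3 ✓ → eligible.
401(k) Company Match — status contractor ✓ (not excluded); site Pune ✗ (not Hamburg or Leeds) → not eligible.

Relocation Assistance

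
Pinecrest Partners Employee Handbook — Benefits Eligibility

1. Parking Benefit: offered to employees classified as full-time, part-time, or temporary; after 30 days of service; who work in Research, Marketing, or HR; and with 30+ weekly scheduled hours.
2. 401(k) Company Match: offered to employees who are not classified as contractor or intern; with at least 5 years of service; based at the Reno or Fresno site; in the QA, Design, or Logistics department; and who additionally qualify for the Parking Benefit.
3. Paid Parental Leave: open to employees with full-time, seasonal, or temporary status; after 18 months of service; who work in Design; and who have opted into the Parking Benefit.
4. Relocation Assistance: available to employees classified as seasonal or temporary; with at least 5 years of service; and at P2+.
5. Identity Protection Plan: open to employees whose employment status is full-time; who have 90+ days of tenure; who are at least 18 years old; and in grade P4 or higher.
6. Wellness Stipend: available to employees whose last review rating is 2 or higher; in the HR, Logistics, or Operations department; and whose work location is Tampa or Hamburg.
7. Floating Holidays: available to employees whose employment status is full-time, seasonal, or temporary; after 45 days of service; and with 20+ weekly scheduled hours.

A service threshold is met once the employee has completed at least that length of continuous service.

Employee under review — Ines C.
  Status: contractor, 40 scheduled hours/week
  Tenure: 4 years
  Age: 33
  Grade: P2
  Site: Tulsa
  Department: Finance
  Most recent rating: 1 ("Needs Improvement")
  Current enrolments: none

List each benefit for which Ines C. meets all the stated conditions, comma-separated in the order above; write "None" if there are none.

Parking Benefit — status contractor ✗ (requires full-time, part-time, or temporary) → not eligible.
401(k) Company Match — status contractor ✗ (excluded) → not eligible.
Paid Parental Leave — status contractor ✗ (requires full-time, seasonal, or temporary) → not eligible.
Relocation Assistance — status contractor ✗ (requires seasonal or temporary) → not eligible.
Identity Protection Plan — status contractor ✗ (requires full-time) → not eligible.
Wellness Stipend — rating 1 < 2 ✗ → not eligible.
Floating Holidays — status contractor ✗ (requires full-time, seasonal, or temporary) → not eligible.

None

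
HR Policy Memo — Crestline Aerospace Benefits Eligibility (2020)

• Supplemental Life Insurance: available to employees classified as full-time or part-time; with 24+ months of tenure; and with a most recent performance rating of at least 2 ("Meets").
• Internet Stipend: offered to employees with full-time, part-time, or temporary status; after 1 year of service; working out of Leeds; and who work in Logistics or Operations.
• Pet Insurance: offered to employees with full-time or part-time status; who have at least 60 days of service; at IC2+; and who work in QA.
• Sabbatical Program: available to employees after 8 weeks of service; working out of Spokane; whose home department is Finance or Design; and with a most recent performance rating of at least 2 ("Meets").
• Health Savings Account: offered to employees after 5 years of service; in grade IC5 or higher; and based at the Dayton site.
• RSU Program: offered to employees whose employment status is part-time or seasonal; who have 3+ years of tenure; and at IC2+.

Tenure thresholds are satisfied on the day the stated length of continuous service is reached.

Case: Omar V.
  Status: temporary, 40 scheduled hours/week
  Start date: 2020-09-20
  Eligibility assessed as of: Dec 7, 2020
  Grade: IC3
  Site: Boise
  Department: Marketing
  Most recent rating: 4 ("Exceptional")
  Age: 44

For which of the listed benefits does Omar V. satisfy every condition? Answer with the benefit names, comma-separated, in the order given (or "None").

None

Service from 2020-09-20 to Dec 7, 2020: 78 days.
Supplemental Life Insurance — status temporary ✗ (requires full-time or part-time) → not eligible.
Internet Stipend — status temporary ✓; service 78 days < 1 year (≈365 days) ✗ → not eligible.
Pet Insurance — status temporary ✗ (requires full-time or part-time) → not eligible.
Sabbatical Program — service 78 days ≥ 8 weeks (≈56 days) ✓; site Boise ✗ (not Spokane) → not eligible.
Health Savings Account — service 78 days < 5 years (≈1825 days) ✗ → not eligible.
RSU Program — status temporary ✗ (requires part-time or seasonal) → not eligible.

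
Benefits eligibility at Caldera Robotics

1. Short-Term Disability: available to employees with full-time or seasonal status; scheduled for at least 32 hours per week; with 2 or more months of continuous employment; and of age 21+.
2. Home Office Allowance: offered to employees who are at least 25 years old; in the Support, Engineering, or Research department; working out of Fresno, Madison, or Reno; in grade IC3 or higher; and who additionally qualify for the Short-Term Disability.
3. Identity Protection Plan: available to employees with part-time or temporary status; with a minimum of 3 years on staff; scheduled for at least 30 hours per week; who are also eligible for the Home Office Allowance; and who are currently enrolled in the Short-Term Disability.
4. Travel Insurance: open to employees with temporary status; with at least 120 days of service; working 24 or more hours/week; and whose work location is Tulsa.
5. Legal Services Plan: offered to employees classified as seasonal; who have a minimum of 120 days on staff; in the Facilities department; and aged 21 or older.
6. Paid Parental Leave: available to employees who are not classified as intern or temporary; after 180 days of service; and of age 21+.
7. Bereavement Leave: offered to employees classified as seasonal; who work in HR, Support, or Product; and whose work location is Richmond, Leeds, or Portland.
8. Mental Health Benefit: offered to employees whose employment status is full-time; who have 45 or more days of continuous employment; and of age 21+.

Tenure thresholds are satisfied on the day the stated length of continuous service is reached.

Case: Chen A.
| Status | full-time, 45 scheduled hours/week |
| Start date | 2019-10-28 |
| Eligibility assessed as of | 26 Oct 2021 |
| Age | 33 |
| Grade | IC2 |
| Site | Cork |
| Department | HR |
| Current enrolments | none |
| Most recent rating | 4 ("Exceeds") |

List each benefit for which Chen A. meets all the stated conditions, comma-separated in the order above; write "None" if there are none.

Short-Term Disability, Paid Parental Leave, Mental Health Benefit

Service from 2019-10-28 to 26 Oct 2021: 729 days.
Short-Term Disability — status full-time ✓; 45 hrs/wk ≥ 32 ✓; service 729 days ≥ 2 months (≈60 days) ✓; age 33 ≥ 21 ✓ → eligible.
Home Office Allowance — age 33 ≥ 25 ✓; dept HR ✗ → not eligible.
Identity Protection Plan — status full-time ✗ (requires part-time or temporary) → not eligible.
Travel Insurance — status full-time ✗ (requires temporary) → not eligible.
Legal Services Plan — status full-time ✗ (requires seasonal) → not eligible.
Paid Parental Leave — status full-time ✓ (not excluded); service 729 days ≥ 180 days ✓; age 33 ≥ 21 ✓ → eligible.
Bereavement Leave — status full-time ✗ (requires seasonal) → not eligible.
Mental Health Benefit — status full-time ✓; service 729 days ≥ 45 days ✓; age 33 ≥ 21 ✓ → eligible.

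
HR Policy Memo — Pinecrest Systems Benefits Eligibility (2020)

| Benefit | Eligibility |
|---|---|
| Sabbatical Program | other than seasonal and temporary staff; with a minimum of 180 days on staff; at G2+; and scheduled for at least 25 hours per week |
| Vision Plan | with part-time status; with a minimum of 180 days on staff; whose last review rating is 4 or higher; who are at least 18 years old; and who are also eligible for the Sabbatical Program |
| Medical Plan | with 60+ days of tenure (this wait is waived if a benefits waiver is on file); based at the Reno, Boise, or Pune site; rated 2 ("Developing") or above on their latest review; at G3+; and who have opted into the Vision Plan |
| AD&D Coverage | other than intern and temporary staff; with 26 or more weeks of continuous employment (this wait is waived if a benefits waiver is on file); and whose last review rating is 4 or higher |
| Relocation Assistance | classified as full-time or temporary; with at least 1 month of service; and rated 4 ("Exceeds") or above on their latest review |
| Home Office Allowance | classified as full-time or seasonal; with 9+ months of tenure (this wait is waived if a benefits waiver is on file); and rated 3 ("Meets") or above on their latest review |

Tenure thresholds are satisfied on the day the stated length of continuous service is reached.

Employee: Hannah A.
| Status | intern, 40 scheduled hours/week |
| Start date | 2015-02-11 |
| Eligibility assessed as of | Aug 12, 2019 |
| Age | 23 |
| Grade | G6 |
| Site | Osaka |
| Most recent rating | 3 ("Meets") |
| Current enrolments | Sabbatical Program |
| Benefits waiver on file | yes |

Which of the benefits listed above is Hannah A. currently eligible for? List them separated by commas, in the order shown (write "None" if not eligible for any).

Sabbatical Program

Service from 2015-02-11 to Aug 12, 2019: 1643 days.
Sabbatical Program — status intern ✓ (not excluded); service 1643 days ≥ 180 days ✓; grade G6 ≥ G2 ✓; 40 hrs/wk ≥ 25 ✓ → eligible.
Vision Plan — status intern ✗ (requires part-time) → not eligible.
Medical Plan — benefits waiver on file ✓; site Osaka ✗ (not Reno, Boise, or Pune) → not eligible.
AD&D Coverage — status intern ✗ (excluded) → not eligible.
Relocation Assistance — status intern ✗ (requires full-time or temporary) → not eligible.
Home Office Allowance — status intern ✗ (requires full-time or seasonal) → not eligible.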